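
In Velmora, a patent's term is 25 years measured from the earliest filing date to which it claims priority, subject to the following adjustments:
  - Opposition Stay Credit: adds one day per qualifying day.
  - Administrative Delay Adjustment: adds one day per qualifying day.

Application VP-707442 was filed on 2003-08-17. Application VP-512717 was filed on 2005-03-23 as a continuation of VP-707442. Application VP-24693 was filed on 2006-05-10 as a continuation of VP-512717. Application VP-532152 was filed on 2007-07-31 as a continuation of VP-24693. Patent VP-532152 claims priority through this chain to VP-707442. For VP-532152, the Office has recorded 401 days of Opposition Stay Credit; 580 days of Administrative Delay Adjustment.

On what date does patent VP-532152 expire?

April 25, 2031

Earliest priority filing: 17 August 2003.
Base term: 17 August 2003 + 25 years → 17 August 2028.
Opposition Stay Credit: +401 days → 22 September 2029.
Administrative Delay Adjustment: +580 days → 25 April 2031.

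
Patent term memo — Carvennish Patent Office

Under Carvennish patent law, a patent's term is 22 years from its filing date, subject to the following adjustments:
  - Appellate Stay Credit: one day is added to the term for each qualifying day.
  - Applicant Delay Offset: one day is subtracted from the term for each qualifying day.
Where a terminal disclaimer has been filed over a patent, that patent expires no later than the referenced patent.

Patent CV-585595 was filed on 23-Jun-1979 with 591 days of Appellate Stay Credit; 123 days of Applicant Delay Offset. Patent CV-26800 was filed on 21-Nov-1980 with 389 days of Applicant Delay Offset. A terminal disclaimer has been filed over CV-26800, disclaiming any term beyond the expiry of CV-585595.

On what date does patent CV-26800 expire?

Natural term of CV-26800:
  Base: filing + 22 years → 21 November 2002.
  Applicant Delay Offset: −389 days → 28 October 2001.
Expiry of referenced patent CV-585595:
  Base: filing + 22 years → 23 June 2001.
  Appellate Stay Credit: +591 days → 4 February 2003.
  Applicant Delay Offset: −123 days → 4 October 2002.
Terminal disclaimer: CV-26800 expires on the earlier of 28 October 2001 and 4 October 2002.

October 28, 2001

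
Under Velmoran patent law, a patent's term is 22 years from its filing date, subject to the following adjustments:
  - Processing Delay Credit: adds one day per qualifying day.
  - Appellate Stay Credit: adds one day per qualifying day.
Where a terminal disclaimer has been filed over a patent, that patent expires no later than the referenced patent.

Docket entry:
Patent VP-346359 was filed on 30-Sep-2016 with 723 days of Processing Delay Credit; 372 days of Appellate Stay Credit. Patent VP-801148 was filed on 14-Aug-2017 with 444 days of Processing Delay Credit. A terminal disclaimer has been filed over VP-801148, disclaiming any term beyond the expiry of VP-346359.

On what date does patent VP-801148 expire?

Natural term of VP-801148:
  Base: filing + 22 years → 14 August 2039.
  Processing Delay Credit: +444 days → 31 October 2040.
Expiry of referenced patent VP-346359:
  Base: filing + 22 years → 30 September 2038.
  Processing Delay Credit: +723 days → 22 September 2040.
  Appellate Stay Credit: +372 days → 29 September 2041.
Terminal disclaimer: VP-801148 expires on the earlier of 31 October 2040 and 29 September 2041.

2040-10-31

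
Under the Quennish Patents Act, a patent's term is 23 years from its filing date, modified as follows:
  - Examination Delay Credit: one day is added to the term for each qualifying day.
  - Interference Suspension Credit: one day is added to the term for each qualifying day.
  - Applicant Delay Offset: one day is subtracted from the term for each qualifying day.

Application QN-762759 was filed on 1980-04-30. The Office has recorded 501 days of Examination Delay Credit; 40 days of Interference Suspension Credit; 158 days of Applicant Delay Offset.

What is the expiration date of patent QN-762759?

Base term: filing date + 23 years → 30 April 2003.
Examination Delay Credit: +501 days → 12 September 2004.
Interference Suspension Credit: +40 days → 22 October 2004.
Applicant Delay Offset: −158 days → 17 May 2004.

2004-05-17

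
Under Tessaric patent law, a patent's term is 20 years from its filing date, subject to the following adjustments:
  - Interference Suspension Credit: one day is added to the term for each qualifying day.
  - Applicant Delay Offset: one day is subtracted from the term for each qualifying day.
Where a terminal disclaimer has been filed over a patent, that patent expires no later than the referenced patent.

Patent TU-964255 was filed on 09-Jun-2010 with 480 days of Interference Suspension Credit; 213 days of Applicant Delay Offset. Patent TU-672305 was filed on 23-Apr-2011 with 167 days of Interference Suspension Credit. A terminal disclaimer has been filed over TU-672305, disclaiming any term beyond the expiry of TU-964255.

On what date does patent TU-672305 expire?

March 3, 2031

Natural term of TU-672305:
  Base: filing + 20 years → 23 April 2031.
  Interference Suspension Credit: +167 days → 7 October 2031.
Expiry of referenced patent TU-964255:
  Base: filing + 20 years → 9 June 2030.
  Interference Suspension Credit: +480 days → 2 October 2031.
  Applicant Delay Offset: −213 days → 3 March 2031.
Terminal disclaimer: TU-672305 expires on the earlier of 7 October 2031 and 3 March 2031.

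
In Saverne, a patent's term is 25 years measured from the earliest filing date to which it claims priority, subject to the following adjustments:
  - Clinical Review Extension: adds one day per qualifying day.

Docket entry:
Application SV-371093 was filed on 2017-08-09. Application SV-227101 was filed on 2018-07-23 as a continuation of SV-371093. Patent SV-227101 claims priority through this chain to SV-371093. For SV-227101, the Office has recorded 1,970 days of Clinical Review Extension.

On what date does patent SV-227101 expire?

Earliest priority filing: 9 August 2017.
Base term: 9 August 2017 + 25 years → 9 August 2042.
Clinical Review Extension: +1970 days → 31 December 2047.

2047-12-31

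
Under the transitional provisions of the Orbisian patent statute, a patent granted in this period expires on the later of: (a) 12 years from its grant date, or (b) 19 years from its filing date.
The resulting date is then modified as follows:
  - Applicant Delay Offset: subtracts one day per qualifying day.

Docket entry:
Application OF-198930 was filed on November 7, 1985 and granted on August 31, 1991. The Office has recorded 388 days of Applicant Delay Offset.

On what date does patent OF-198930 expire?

(a) grant + 12 years → 31 August 2003.
(b) filing + 19 years → 7 November 2004.
Later of the two: 7 November 2004.
Applicant Delay Offset: −388 days → 16 October 2003.

2003-10-16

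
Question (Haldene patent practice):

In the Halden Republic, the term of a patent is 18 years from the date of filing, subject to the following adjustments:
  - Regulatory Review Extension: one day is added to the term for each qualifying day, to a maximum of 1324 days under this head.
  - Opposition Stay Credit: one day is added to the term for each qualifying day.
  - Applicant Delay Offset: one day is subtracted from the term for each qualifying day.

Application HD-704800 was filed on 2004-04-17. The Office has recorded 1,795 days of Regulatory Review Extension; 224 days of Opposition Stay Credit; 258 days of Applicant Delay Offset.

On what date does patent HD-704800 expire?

October 28, 2025

Base term: filing date + 18 years → 17 April 2022.
Regulatory Review Extension: 1795 days claimed exceeds the 1324-day cap, so +1324 days → 1 December 2025.
Opposition Stay Credit: +224 days → 13 July 2026.
Applicant Delay Offset: −258 days → 28 October 2025.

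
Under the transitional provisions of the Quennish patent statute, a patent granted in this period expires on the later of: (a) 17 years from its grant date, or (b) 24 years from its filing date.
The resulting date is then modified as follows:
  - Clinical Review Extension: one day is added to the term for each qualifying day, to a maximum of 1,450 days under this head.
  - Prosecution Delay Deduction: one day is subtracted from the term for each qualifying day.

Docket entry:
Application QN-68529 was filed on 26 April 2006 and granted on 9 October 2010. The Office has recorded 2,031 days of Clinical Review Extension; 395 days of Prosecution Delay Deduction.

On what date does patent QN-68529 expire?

(a) grant + 17 years → 9 October 2027.
(b) filing + 24 years → 26 April 2030.
Later of the two: 26 April 2030.
Clinical Review Extension: 2031 days claimed exceeds the 1450-day cap, so +1450 days → 15 April 2034.
Prosecution Delay Deduction: −395 days → 16 March 2033.

March 16, 2033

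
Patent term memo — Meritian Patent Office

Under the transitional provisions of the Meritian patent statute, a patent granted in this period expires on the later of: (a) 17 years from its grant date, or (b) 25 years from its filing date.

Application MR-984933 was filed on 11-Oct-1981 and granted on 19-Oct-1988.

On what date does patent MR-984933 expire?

(a) grant + 17 years → 19 October 2005.
(b) filing + 25 years → 11 October 2006.
Later of the two: 11 October 2006.

2006-10-11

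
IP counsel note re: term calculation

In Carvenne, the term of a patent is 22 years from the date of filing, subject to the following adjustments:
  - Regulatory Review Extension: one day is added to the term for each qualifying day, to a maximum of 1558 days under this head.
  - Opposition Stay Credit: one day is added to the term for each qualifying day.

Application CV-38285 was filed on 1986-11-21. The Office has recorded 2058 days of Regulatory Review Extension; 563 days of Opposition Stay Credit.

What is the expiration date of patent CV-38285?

Base term: filing date + 22 years → 21 November 2008.
Regulatory Review Extension: 2058 days claimed exceeds the 1558-day cap, so +1558 days → 26 February 2013.
Opposition Stay Credit: +563 days → 12 September 2014.

September 12, 2014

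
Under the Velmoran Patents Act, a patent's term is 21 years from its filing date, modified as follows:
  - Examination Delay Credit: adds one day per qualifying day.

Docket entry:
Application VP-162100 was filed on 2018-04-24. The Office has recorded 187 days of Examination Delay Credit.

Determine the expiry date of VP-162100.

Base term: filing date + 21 years → 24 April 2039.
Examination Delay Credit: +187 days → 28 October 2039.

October 28, 2039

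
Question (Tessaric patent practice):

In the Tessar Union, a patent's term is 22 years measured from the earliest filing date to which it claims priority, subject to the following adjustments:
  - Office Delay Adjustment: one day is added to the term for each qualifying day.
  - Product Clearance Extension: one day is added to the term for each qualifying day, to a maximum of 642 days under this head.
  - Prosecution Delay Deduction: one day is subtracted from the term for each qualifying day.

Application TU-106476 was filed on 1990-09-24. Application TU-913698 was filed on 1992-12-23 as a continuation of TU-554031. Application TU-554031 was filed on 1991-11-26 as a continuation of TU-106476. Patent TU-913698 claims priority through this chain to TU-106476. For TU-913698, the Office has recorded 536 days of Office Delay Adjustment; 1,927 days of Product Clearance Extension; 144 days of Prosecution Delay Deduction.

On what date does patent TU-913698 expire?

July 25, 2015

Earliest priority filing: 24 September 1990.
Base term: 24 September 1990 + 22 years → 24 September 2012.
Office Delay Adjustment: +536 days → 14 March 2014.
Product Clearance Extension: 1927 days claimed exceeds the 642-day cap, so +642 days → 16 December 2015.
Prosecution Delay Deduction: −144 days → 25 July 2015.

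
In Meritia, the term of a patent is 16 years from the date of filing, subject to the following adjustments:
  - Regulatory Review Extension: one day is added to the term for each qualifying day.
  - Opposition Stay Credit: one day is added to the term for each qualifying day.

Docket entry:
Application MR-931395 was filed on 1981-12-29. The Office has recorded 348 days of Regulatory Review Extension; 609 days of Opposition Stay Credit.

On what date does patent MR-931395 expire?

August 12, 2000

Base term: filing date + 16 years → 29 December 1997.
Regulatory Review Extension: +348 days → 12 December 1998.
Opposition Stay Credit: +609 days → 12 August 2000.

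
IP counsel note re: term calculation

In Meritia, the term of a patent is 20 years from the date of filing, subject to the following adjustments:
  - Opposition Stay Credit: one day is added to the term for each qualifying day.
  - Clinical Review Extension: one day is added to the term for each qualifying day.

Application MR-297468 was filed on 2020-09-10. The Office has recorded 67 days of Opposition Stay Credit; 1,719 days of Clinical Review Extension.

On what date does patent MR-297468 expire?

Base term: filing date + 20 years → 10 September 2040.
Opposition Stay Credit: +67 days → 16 November 2040.
Clinical Review Extension: +1719 days → 1 August 2045.

2045-08-01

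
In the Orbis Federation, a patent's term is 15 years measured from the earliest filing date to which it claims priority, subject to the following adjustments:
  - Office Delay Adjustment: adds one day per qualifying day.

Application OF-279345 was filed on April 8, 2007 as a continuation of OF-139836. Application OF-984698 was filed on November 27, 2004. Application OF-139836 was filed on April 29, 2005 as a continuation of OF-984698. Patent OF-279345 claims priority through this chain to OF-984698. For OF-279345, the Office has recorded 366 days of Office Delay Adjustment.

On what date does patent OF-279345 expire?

2020-11-27

Earliest priority filing: 27 November 2004.
Base term: 27 November 2004 + 15 years → 27 November 2019.
Office Delay Adjustment: +366 days → 27 November 2020.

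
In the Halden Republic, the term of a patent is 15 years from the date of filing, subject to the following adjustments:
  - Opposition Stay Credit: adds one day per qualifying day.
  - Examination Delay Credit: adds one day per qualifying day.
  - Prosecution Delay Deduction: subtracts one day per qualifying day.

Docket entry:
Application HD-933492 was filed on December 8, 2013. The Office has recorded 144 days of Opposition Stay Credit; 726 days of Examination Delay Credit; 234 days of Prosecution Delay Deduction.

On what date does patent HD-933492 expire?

Base term: filing date + 15 years → 8 December 2028.
Opposition Stay Credit: +144 days → 1 May 2029.
Examination Delay Credit: +726 days → 27 April 2031.
Prosecution Delay Deduction: −234 days → 5 September 2030.

2030-09-05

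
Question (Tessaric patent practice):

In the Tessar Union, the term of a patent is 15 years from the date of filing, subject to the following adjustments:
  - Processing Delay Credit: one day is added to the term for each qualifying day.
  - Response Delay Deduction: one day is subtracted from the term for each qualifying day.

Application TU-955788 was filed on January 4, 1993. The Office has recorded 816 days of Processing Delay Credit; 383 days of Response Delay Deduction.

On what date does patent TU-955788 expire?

2009-03-12

Base term: filing date + 15 years → 4 January 2008.
Processing Delay Credit: +816 days → 30 March 2010.
Response Delay Deduction: −383 days → 12 March 2009.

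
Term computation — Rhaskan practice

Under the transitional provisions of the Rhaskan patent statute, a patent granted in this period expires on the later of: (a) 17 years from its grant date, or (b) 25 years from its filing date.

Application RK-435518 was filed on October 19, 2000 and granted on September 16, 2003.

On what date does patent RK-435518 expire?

2025-10-19

(a) grant + 17 years → 16 September 2020.
(b) filing + 25 years → 19 October 2025.
Later of the two: 19 October 2025.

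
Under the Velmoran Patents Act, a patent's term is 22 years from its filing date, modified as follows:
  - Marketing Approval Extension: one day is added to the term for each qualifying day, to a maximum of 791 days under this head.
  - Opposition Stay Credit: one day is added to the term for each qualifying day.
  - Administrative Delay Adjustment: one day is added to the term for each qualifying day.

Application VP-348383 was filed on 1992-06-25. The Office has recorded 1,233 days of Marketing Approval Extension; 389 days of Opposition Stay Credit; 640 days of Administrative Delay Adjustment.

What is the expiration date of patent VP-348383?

June 19, 2019

Base term: filing date + 22 years → 25 June 2014.
Marketing Approval Extension: 1233 days claimed exceeds the 791-day cap, so +791 days → 24 August 2016.
Opposition Stay Credit: +389 days → 17 September 2017.
Administrative Delay Adjustment: +640 days → 19 June 2019.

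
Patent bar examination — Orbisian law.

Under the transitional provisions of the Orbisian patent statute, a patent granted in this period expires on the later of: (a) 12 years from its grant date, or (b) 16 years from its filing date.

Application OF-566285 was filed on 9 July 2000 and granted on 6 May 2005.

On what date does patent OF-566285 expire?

(a) grant + 12 years → 6 May 2017.
(b) filing + 16 years → 9 July 2016.
Later of the two: 6 May 2017.

2017-05-06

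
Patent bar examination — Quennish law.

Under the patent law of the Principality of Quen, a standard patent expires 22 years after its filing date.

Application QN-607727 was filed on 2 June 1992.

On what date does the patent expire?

Filing date + 22 years → 2 June 2014.

2014-06-02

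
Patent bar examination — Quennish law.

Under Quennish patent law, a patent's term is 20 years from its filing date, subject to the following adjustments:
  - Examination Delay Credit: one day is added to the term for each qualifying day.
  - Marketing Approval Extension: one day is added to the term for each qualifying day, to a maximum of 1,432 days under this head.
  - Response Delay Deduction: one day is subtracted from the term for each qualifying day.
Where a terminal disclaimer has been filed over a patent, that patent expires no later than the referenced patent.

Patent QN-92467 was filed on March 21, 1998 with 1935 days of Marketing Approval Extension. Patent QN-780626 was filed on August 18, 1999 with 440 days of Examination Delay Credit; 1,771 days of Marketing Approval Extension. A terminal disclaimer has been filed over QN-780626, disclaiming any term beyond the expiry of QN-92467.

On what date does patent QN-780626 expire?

2022-02-20

Natural term of QN-780626:
  Base: filing + 20 years → 18 August 2019.
  Examination Delay Credit: +440 days → 31 October 2020.
  Marketing Approval Extension: 1771 days claimed exceeds the 1432-day cap, so +1432 days → 2 October 2024.
Expiry of referenced patent QN-92467:
  Base: filing + 20 years → 21 March 2018.
  Marketing Approval Extension: 1935 days claimed exceeds the 1432-day cap, so +1432 days → 20 February 2022.
Terminal disclaimer: QN-780626 expires on the earlier of 2 October 2024 and 20 February 2022.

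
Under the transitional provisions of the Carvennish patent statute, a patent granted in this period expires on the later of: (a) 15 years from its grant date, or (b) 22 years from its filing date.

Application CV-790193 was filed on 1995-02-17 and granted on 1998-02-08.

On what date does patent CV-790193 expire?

(a) grant + 15 years → 8 February 2013.
(b) filing + 22 years → 17 February 2017.
Later of the two: 17 February 2017.

February 17, 2017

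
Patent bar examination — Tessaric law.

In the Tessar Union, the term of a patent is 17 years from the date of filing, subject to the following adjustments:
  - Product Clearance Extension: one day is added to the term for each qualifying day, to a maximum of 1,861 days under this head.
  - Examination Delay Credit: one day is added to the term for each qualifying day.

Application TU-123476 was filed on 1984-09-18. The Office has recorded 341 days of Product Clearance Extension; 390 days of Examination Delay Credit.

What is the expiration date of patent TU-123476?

Base term: filing date + 17 years → 18 September 2001.
Product Clearance Extension: 341 days (within the 1861-day cap) → +341 days → 25 August 2002.
Examination Delay Credit: +390 days → 19 September 2003.

2003-09-19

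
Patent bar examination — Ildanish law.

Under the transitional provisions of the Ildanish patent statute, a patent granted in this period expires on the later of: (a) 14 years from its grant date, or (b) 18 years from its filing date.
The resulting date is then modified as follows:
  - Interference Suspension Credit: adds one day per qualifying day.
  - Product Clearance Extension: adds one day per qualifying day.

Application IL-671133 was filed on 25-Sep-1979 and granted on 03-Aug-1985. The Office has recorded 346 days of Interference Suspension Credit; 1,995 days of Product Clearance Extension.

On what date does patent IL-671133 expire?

2005-12-30

(a) grant + 14 years → 3 August 1999.
(b) filing + 18 years → 25 September 1997.
Later of the two: 3 August 1999.
Interference Suspension Credit: +346 days → 14 July 2000.
Product Clearance Extension: +1995 days → 30 December 2005.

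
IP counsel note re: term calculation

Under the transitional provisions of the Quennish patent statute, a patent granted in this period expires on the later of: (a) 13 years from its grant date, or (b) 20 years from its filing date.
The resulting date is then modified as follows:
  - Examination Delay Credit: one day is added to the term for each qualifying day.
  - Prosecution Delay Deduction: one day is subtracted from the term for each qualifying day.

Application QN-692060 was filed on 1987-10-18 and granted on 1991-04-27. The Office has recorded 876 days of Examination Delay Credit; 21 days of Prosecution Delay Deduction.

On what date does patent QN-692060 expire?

2010-02-19

(a) grant + 13 years → 27 April 2004.
(b) filing + 20 years → 18 October 2007.
Later of the two: 18 October 2007.
Examination Delay Credit: +876 days → 12 March 2010.
Prosecution Delay Deduction: −21 days → 19 February 2010.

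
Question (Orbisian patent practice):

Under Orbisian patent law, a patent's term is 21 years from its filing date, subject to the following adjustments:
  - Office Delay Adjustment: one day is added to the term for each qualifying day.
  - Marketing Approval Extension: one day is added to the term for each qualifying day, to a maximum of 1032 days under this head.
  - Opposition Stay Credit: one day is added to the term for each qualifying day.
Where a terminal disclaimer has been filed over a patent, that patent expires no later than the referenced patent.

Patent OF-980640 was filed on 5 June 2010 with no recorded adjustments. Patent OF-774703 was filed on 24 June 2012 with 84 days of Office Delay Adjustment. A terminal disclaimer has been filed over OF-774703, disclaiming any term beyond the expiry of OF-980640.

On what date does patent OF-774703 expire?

June 5, 2031

Natural term of OF-774703:
  Base: filing + 21 years → 24 June 2033.
  Office Delay Adjustment: +84 days → 16 September 2033.
Expiry of referenced patent OF-980640:
  Base: filing + 21 years → 5 June 2031.
Terminal disclaimer: OF-774703 expires on the earlier of 16 September 2033 and 5 June 2031.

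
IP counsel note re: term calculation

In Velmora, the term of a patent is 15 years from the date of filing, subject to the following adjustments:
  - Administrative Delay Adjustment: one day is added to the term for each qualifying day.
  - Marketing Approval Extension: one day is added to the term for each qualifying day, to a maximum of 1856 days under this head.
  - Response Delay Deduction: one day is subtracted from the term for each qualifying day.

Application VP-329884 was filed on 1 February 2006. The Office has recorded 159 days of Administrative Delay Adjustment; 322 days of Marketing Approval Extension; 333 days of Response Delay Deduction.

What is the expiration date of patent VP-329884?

2021-06-29

Base term: filing date + 15 years → 1 February 2021.
Administrative Delay Adjustment: +159 days → 10 July 2021.
Marketing Approval Extension: 322 days (within the 1856-day cap) → +322 days → 28 May 2022.
Response Delay Deduction: −333 days → 29 June 2021.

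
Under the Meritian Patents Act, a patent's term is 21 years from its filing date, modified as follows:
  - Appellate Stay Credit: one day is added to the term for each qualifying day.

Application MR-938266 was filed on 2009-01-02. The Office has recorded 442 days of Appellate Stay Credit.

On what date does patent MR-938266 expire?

2031-03-20

Base term: filing date + 21 years → 2 January 2030.
Appellate Stay Credit: +442 days → 20 March 2031.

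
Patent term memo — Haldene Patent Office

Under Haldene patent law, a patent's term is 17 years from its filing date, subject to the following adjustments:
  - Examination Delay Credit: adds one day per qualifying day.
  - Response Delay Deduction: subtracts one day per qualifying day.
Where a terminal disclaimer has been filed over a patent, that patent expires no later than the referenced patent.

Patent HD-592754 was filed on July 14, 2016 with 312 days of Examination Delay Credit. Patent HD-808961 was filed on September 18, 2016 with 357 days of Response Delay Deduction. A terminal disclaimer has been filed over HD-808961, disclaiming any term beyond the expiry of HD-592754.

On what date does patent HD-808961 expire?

Natural term of HD-808961:
  Base: filing + 17 years → 18 September 2033.
  Response Delay Deduction: −357 days → 26 September 2032.
Expiry of referenced patent HD-592754:
  Base: filing + 17 years → 14 July 2033.
  Examination Delay Credit: +312 days → 22 May 2034.
Terminal disclaimer: HD-808961 expires on the earlier of 26 September 2032 and 22 May 2034.

2032-09-26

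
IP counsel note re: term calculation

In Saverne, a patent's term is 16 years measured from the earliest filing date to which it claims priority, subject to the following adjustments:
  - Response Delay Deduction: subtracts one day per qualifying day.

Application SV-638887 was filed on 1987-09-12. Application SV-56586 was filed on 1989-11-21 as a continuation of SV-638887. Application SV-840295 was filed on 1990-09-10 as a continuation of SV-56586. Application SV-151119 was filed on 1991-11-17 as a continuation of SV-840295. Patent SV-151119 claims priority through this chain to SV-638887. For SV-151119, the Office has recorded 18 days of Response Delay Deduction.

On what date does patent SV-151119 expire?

2003-08-25

Earliest priority filing: 12 September 1987.
Base term: 12 September 1987 + 16 years → 12 September 2003.
Response Delay Deduction: −18 days → 25 August 2003.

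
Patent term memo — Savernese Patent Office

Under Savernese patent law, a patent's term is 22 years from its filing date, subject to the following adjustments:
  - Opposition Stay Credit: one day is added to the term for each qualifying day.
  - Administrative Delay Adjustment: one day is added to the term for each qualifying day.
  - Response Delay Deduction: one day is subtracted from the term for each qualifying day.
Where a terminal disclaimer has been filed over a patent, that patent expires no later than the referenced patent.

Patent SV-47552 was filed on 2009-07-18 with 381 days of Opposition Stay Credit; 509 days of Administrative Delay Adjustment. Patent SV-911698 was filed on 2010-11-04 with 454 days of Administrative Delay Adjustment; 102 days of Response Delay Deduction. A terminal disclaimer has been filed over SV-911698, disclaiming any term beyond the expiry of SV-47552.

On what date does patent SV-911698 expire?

Natural term of SV-911698:
  Base: filing + 22 years → 4 November 2032.
  Administrative Delay Adjustment: +454 days → 1 February 2034.
  Response Delay Deduction: −102 days → 22 October 2033.
Expiry of referenced patent SV-47552:
  Base: filing + 22 years → 18 July 2031.
  Opposition Stay Credit: +381 days → 2 August 2032.
  Administrative Delay Adjustment: +509 days → 24 December 2033.
Terminal disclaimer: SV-911698 expires on the earlier of 22 October 2033 and 24 December 2033.

2033-10-22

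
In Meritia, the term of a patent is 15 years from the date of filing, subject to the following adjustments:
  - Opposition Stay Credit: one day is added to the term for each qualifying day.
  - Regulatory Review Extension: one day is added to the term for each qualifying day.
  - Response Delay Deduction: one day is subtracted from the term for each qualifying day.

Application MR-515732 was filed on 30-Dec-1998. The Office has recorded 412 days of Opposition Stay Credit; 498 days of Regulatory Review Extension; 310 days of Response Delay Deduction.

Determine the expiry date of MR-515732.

August 22, 2015

Base term: filing date + 15 years → 30 December 2013.
Opposition Stay Credit: +412 days → 15 February 2015.
Regulatory Review Extension: +498 days → 27 June 2016.
Response Delay Deduction: −310 days → 22 August 2015.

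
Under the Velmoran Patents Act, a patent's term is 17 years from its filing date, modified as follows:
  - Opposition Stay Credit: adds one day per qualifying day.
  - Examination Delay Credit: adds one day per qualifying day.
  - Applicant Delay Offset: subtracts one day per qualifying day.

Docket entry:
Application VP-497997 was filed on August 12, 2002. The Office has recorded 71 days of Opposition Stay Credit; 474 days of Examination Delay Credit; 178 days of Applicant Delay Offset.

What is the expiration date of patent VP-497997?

2020-08-13

Base term: filing date + 17 years → 12 August 2019.
Opposition Stay Credit: +71 days → 22 October 2019.
Examination Delay Credit: +474 days → 7 February 2021.
Applicant Delay Offset: −178 days → 13 August 2020.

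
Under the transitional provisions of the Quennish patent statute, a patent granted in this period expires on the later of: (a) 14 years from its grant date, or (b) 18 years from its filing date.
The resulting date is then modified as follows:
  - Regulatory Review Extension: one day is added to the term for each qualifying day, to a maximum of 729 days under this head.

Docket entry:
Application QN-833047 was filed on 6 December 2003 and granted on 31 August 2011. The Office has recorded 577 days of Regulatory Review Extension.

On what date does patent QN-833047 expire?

March 31, 2027

(a) grant + 14 years → 31 August 2025.
(b) filing + 18 years → 6 December 2021.
Later of the two: 31 August 2025.
Regulatory Review Extension: 577 days (within the 729-day cap) → +577 days → 31 March 2027.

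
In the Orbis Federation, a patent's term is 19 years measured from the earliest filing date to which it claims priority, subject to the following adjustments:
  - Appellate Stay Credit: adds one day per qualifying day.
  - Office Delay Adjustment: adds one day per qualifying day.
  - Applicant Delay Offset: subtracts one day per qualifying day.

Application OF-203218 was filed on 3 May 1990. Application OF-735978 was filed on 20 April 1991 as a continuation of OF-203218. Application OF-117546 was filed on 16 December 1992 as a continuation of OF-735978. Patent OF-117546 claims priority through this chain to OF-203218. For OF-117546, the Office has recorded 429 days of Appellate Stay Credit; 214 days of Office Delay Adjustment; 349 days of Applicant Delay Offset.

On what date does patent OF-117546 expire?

Earliest priority filing: 3 May 1990.
Base term: 3 May 1990 + 19 years → 3 May 2009.
Appellate Stay Credit: +429 days → 6 July 2010.
Office Delay Adjustment: +214 days → 5 February 2011.
Applicant Delay Offset: −349 days → 21 February 2010.

2010-02-21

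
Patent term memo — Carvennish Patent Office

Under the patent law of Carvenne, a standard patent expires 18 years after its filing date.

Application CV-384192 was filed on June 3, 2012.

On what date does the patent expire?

2030-06-03

Filing date + 18 years → 3 June 2030.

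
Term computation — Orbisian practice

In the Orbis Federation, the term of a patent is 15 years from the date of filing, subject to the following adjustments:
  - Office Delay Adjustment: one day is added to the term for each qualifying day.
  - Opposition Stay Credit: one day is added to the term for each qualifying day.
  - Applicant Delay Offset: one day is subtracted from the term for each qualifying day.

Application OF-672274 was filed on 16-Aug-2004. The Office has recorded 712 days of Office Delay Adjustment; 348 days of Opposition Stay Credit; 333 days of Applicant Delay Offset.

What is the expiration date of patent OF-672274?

Base term: filing date + 15 years → 16 August 2019.
Office Delay Adjustment: +712 days → 28 July 2021.
Opposition Stay Credit: +348 days → 11 July 2022.
Applicant Delay Offset: −333 days → 12 August 2021.

2021-08-12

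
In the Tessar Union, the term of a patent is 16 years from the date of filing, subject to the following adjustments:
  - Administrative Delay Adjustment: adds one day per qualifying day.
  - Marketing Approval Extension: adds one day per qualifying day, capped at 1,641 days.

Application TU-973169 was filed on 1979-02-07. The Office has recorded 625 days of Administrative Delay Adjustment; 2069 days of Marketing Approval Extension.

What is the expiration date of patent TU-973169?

Base term: filing date + 16 years → 7 February 1995.
Administrative Delay Adjustment: +625 days → 24 October 1996.
Marketing Approval Extension: 2069 days claimed exceeds the 1641-day cap, so +1641 days → 22 April 2001.

April 22, 2001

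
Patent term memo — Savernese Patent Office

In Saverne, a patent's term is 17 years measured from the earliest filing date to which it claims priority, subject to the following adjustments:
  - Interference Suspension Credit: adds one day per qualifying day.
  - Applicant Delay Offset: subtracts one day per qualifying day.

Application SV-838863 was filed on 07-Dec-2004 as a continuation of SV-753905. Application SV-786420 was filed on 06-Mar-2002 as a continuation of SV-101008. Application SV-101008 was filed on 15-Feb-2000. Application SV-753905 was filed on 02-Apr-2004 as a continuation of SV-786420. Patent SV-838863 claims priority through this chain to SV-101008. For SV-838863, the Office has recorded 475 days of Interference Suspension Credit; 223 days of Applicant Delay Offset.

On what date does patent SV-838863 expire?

Earliest priority filing: 15 February 2000.
Base term: 15 February 2000 + 17 years → 15 February 2017.
Interference Suspension Credit: +475 days → 5 June 2018.
Applicant Delay Offset: −223 days → 25 October 2017.

October 25, 2017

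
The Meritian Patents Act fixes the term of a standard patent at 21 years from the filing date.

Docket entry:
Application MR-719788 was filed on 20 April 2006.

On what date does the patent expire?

Filing date + 21 years → 20 April 2027.

2027-04-20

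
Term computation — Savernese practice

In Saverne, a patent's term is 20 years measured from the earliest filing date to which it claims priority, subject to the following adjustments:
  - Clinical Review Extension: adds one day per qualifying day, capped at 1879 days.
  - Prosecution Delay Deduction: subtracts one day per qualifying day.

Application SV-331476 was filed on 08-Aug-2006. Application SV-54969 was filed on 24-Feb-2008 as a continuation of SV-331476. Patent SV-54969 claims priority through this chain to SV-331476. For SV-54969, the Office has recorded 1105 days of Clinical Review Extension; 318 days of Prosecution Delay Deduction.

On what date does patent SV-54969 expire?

Earliest priority filing: 8 August 2006.
Base term: 8 August 2006 + 20 years → 8 August 2026.
Clinical Review Extension: 1105 days (within the 1879-day cap) → +1105 days → 17 August 2029.
Prosecution Delay Deduction: −318 days → 3 October 2028.

2028-10-03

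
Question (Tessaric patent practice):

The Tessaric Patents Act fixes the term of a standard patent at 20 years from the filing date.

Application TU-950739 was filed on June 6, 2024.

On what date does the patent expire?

Filing date + 20 years → 6 June 2044.

2044-06-06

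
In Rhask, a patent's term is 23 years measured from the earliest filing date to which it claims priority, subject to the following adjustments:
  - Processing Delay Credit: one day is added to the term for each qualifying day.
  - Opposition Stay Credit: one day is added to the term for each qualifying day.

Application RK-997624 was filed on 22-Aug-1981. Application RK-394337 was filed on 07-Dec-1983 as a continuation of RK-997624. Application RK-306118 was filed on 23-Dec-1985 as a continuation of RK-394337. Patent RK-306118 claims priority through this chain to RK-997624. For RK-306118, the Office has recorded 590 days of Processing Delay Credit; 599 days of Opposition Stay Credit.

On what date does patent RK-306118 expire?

2007-11-24

Earliest priority filing: 22 August 1981.
Base term: 22 August 1981 + 23 years → 22 August 2004.
Processing Delay Credit: +590 days → 4 April 2006.
Opposition Stay Credit: +599 days → 24 November 2007.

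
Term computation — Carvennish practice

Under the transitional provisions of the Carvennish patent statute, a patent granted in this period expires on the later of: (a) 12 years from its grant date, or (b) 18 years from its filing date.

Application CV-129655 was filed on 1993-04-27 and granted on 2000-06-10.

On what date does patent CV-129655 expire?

(a) grant + 12 years → 10 June 2012.
(b) filing + 18 years → 27 April 2011.
Later of the two: 10 June 2012.

June 10, 2012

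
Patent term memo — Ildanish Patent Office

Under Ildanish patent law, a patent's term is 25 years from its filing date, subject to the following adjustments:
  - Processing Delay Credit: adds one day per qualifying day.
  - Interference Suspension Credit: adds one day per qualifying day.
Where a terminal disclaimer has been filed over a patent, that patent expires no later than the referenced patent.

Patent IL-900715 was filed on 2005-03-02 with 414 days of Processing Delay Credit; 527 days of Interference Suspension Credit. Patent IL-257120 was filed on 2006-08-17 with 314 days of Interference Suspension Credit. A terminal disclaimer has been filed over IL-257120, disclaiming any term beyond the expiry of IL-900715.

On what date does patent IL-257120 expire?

Natural term of IL-257120:
  Base: filing + 25 years → 17 August 2031.
  Interference Suspension Credit: +314 days → 26 June 2032.
Expiry of referenced patent IL-900715:
  Base: filing + 25 years → 2 March 2030.
  Processing Delay Credit: +414 days → 20 April 2031.
  Interference Suspension Credit: +527 days → 28 September 2032.
Terminal disclaimer: IL-257120 expires on the earlier of 26 June 2032 and 28 September 2032.

June 26, 2032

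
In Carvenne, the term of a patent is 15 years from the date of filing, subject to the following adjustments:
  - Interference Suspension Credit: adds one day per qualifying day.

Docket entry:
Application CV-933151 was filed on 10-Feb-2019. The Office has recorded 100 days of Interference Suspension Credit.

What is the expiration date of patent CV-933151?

Base term: filing date + 15 years → 10 February 2034.
Interference Suspension Credit: +100 days → 21 May 2034.

2034-05-21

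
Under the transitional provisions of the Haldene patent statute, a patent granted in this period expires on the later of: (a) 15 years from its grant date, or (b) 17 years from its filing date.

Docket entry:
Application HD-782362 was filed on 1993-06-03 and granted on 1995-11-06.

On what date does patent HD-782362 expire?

(a) grant + 15 years → 6 November 2010.
(b) filing + 17 years → 3 June 2010.
Later of the two: 6 November 2010.

2010-11-06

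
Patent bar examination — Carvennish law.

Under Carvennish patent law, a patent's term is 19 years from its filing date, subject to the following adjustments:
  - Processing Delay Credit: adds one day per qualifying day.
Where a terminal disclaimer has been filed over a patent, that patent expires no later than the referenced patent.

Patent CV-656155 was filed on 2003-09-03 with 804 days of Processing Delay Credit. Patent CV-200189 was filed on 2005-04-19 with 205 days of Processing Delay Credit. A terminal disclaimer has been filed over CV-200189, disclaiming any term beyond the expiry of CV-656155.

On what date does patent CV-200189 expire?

November 10, 2024

Natural term of CV-200189:
  Base: filing + 19 years → 19 April 2024.
  Processing Delay Credit: +205 days → 10 November 2024.
Expiry of referenced patent CV-656155:
  Base: filing + 19 years → 3 September 2022.
  Processing Delay Credit: +804 days → 15 November 2024.
Terminal disclaimer: CV-200189 expires on the earlier of 10 November 2024 and 15 November 2024.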